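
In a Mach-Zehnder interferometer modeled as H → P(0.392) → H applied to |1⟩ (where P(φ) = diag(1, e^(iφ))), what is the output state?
(0.03793 - 0.191i)|0⟩ + (0.9621 + 0.191i)|1⟩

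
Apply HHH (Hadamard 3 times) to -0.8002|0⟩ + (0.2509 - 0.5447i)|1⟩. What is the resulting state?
(-0.3884 - 0.3852i)|0⟩ + (-0.7432 + 0.3852i)|1⟩

H² = I, so H^3 = H: a single Hadamard. With (a, b) = (-0.8002, (0.2509 - 0.5447i)), H gives ((a + b)/√2, (a − b)/√2) = ((-0.3884 - 0.3852i), (-0.7432 + 0.3852i)).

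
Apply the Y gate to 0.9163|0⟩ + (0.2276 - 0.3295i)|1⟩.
(-0.3295 - 0.2276i)|0⟩ + 0.9163i|1⟩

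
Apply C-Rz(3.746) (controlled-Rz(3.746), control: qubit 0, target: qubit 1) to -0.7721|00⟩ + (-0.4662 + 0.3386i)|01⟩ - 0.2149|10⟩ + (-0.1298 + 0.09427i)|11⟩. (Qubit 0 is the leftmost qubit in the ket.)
-0.7721|00⟩ + (-0.4662 + 0.3386i)|01⟩ + (0.06396 + 0.2052i)|10⟩ + (-0.05137 - 0.152i)|11⟩

C-Rz(3.746) leaves the control-|0⟩ kets |00⟩, |01⟩ unchanged and applies Rz(3.746) to qubit 1 on the control-|1⟩ pair (|10⟩, |11⟩).
Rz(3.746) = [[e^(−iθ/2), 0], [0, e^(iθ/2)]] with e^(±iθ/2) = cos(θ/2) ± i·sin(θ/2); θ = 3.746, cos(θ/2) ≈ -0.297625, sin(θ/2) ≈ 0.954683.
With a = amp(|10⟩) = -0.2149 and b = amp(|11⟩) = (-0.1298 + 0.09427i):
new amp(|10⟩) = (-0.297625 - 0.954683i)·a = (0.06396 + 0.2052i)
new amp(|11⟩) = (-0.297625 + 0.954683i)·b = (-0.05137 - 0.152i)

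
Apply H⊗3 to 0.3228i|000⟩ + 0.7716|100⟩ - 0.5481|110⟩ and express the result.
(0.07902 + 0.1141i)|000⟩ + (0.07902 + 0.1141i)|001⟩ + (0.4666 + 0.1141i)|010⟩ + (0.4666 + 0.1141i)|011⟩ + (-0.07902 + 0.1141i)|100⟩ + (-0.07902 + 0.1141i)|101⟩ + (-0.4666 + 0.1141i)|110⟩ + (-0.4666 + 0.1141i)|111⟩

H⊗3 gives amp(|y⟩) = (1/2√2) Σ_x (−1)^(x·y) amp(|x⟩), where x·y is the number of positions in which both x and y have a 1.
|000⟩: (0.3228i + 0.7716 - 0.5481)/(2√2) = (0.07902 + 0.1141i)
|001⟩: (0.3228i + 0.7716 - 0.5481)/(2√2) = (0.07902 + 0.1141i)
|010⟩: (0.3228i + 0.7716 + 0.5481)/(2√2) = (0.4666 + 0.1141i)
|011⟩: (0.3228i + 0.7716 + 0.5481)/(2√2) = (0.4666 + 0.1141i)
|100⟩: (0.3228i - 0.7716 + 0.5481)/(2√2) = (-0.07902 + 0.1141i)
|101⟩: (0.3228i - 0.7716 + 0.5481)/(2√2) = (-0.07902 + 0.1141i)
|110⟩: (0.3228i - 0.7716 - 0.5481)/(2√2) = (-0.4666 + 0.1141i)
|111⟩: (0.3228i - 0.7716 - 0.5481)/(2√2) = (-0.4666 + 0.1141i)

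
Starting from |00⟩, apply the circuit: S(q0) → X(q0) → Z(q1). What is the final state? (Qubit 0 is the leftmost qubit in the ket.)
|10⟩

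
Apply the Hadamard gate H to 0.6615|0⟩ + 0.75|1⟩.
0.9981|0⟩ - 0.06258|1⟩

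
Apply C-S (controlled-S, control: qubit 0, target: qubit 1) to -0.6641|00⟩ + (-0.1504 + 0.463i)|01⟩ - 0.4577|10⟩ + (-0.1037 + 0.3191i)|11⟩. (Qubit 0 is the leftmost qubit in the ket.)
-0.6641|00⟩ + (-0.1504 + 0.463i)|01⟩ - 0.4577|10⟩ + (-0.3191 - 0.1037i)|11⟩

C-S leaves the control-|0⟩ kets |00⟩, |01⟩ unchanged and applies S to qubit 1 on the control-|1⟩ pair (|10⟩, |11⟩).
S = [[1, 0], [0, i]].
With a = amp(|10⟩) = -0.4577 and b = amp(|11⟩) = (-0.1037 + 0.3191i):
new amp(|10⟩) = (1)·a = -0.4577
new amp(|11⟩) = (i)·b = (-0.3191 - 0.1037i)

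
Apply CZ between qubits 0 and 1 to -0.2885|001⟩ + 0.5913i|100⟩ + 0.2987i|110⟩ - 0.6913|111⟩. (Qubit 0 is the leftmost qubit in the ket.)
-0.2885|001⟩ + 0.5913i|100⟩ - 0.2987i|110⟩ + 0.6913|111⟩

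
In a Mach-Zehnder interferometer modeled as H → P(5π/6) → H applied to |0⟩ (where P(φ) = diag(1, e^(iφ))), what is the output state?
(0.06699 + 0.25i)|0⟩ + (0.933 - 0.25i)|1⟩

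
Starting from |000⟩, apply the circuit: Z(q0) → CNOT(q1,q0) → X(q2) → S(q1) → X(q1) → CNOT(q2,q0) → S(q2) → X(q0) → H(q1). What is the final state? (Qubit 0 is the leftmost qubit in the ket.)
(1/√2)i|001⟩ - (1/√2)i|011⟩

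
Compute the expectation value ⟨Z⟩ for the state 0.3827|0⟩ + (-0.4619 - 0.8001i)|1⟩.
-0.7071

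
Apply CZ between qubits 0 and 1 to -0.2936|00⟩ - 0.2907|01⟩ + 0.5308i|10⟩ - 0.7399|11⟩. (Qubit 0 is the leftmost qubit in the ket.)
-0.2936|00⟩ - 0.2907|01⟩ + 0.5308i|10⟩ + 0.7399|11⟩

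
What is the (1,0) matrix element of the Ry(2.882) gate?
0.9916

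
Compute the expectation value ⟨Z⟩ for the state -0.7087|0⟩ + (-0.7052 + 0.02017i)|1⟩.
0.004542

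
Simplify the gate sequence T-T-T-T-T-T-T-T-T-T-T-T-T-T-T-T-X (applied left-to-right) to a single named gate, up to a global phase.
X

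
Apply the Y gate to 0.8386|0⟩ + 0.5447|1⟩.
-0.5447i|0⟩ + 0.8386i|1⟩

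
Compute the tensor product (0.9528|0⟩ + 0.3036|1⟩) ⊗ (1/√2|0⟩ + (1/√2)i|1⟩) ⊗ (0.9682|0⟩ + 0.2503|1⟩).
0.6523|000⟩ + 0.1686|001⟩ + 0.6523i|010⟩ + 0.1686i|011⟩ + 0.2079|100⟩ + 0.05373|101⟩ + 0.2079i|110⟩ + 0.05373i|111⟩

amp(|b₁b₂…⟩) = product of the factor amplitudes for bits b₁, b₂, …; only kets whose every factor amplitude is nonzero survive.
|000⟩: (0.9528)(1/√2)(0.9682) = 0.6523
|001⟩: (0.9528)(1/√2)(0.2503) = 0.1686
|010⟩: (0.9528)((1/√2)i)(0.9682) = 0.6523i
|011⟩: (0.9528)((1/√2)i)(0.2503) = 0.1686i
|100⟩: (0.3036)(1/√2)(0.9682) = 0.2079
|101⟩: (0.3036)(1/√2)(0.2503) = 0.05373
|110⟩: (0.3036)((1/√2)i)(0.9682) = 0.2079i
|111⟩: (0.3036)((1/√2)i)(0.2503) = 0.05373i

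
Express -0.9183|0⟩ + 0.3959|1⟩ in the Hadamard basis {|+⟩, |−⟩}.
-0.3694|+⟩ - 0.9293|−⟩

With |ψ⟩ = α|0⟩ + β|1⟩, the Hadamard-basis coefficients are ⟨+|ψ⟩ = (α + β)/√2 and ⟨−|ψ⟩ = (α − β)/√2.
Here α = -0.9183, β = 0.3959: (α + β)/√2 = -0.3694, (α − β)/√2 = -0.9293.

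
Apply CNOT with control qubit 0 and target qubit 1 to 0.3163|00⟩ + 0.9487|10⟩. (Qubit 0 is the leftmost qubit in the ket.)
0.3163|00⟩ + 0.9487|11⟩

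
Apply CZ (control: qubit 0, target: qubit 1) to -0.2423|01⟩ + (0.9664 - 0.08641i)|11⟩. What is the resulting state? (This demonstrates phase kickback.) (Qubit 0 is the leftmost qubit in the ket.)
-0.2423|01⟩ + (-0.9664 + 0.08641i)|11⟩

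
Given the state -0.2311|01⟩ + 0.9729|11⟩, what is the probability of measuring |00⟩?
0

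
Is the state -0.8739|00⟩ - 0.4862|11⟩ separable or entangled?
Entangled

Writing the state as a|00⟩ + b|01⟩ + c|10⟩ + d|11⟩, it is a product state iff ad − bc = 0.
Here (a, b, c, d) = (-0.8739, 0, 0, -0.4862): ad − bc = (-0.8739)(-0.4862) − (0)(0) = 0.4249 ≠ 0, so the state is entangled.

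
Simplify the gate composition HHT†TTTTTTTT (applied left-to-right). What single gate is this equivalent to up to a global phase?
T†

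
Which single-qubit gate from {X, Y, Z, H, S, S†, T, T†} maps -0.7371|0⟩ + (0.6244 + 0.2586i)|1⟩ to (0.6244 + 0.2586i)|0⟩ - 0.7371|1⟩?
X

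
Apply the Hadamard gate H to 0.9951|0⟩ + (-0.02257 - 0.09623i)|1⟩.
(0.6877 - 0.06804i)|0⟩ + (0.7196 + 0.06804i)|1⟩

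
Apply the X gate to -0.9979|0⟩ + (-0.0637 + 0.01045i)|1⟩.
(-0.0637 + 0.01045i)|0⟩ - 0.9979|1⟩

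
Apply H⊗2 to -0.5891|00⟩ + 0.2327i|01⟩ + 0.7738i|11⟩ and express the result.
(-0.2946 + 0.5033i)|00⟩ + (-0.2946 - 0.5033i)|01⟩ + (-0.2946 - 0.2706i)|10⟩ + (-0.2946 + 0.2706i)|11⟩

H⊗2 gives amp(|y⟩) = (1/2) Σ_x (−1)^(x·y) amp(|x⟩), where x·y is the number of positions in which both x and y have a 1.
|00⟩: (-0.5891 + 0.2327i + 0.7738i)/2 = (-0.2946 + 0.5033i)
|01⟩: (-0.5891 - 0.2327i - 0.7738i)/2 = (-0.2946 - 0.5033i)
|10⟩: (-0.5891 + 0.2327i - 0.7738i)/2 = (-0.2946 - 0.2706i)
|11⟩: (-0.5891 - 0.2327i + 0.7738i)/2 = (-0.2946 + 0.2706i)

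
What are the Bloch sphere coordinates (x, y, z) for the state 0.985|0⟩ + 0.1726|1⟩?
(0.34, 0, 0.9404)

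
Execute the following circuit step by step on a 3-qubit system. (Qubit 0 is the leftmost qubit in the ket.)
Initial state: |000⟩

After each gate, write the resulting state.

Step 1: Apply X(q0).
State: |100⟩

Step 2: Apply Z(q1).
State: |100⟩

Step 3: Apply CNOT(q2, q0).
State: |100⟩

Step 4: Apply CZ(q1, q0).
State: |100⟩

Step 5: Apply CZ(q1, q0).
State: |100⟩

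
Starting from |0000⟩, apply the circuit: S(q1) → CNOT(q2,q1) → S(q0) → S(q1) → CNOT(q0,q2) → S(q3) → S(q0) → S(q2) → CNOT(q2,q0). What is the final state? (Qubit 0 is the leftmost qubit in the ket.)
|0000⟩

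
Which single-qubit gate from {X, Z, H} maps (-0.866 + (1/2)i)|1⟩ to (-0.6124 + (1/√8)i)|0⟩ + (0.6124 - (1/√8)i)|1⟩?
H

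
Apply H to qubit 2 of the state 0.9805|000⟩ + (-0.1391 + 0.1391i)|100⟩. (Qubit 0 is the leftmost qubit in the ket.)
0.6933|000⟩ + 0.6933|001⟩ + (-0.09836 + 0.09836i)|100⟩ + (-0.09836 + 0.09836i)|101⟩

H on qubit 2 mixes each pair of kets that differ only in qubit 2: amplitudes (a, b) of (|…0…⟩, |…1…⟩) become ((a + b)/√2, (a − b)/√2). Kets absent from the input have amplitude 0.
(|000⟩, |001⟩): (a, b) = (0.9805, 0) → (0.6933, 0.6933)
(|100⟩, |101⟩): (a, b) = ((-0.1391 + 0.1391i), 0) → ((-0.09836 + 0.09836i), (-0.09836 + 0.09836i))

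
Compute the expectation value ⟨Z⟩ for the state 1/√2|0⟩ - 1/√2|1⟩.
0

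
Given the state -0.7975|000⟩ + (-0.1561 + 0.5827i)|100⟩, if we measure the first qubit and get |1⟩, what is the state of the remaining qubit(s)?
(-0.2588 + 0.9659i)|00⟩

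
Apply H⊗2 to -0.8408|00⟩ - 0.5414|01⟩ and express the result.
-0.6911|00⟩ - 0.1497|01⟩ - 0.6911|10⟩ - 0.1497|11⟩

H⊗2 gives amp(|y⟩) = (1/2) Σ_x (−1)^(x·y) amp(|x⟩), where x·y is the number of positions in which both x and y have a 1.
|00⟩: (-0.8408 - 0.5414)/2 = -0.6911
|01⟩: (-0.8408 + 0.5414)/2 = -0.1497
|10⟩: (-0.8408 - 0.5414)/2 = -0.6911
|11⟩: (-0.8408 + 0.5414)/2 = -0.1497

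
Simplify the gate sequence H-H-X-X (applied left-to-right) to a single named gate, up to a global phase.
I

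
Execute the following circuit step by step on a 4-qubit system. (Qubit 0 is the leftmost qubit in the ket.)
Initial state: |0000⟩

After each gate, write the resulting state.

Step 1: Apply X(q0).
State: |1000⟩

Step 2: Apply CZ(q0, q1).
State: |1000⟩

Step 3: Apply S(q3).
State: |1000⟩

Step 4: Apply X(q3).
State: |1001⟩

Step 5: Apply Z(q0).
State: -|1001⟩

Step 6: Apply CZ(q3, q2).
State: -|1001⟩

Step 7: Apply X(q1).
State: -|1101⟩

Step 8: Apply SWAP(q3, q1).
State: -|1101⟩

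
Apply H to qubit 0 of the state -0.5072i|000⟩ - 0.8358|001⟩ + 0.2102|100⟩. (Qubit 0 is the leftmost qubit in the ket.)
(0.1486 - 0.3586i)|000⟩ - 0.591|001⟩ + (-0.1486 - 0.3586i)|100⟩ - 0.591|101⟩

H on qubit 0 mixes each pair of kets that differ only in qubit 0: amplitudes (a, b) of (|…0…⟩, |…1…⟩) become ((a + b)/√2, (a − b)/√2). Kets absent from the input have amplitude 0.
(|000⟩, |100⟩): (a, b) = (-0.5072i, 0.2102) → ((0.1486 - 0.3586i), (-0.1486 - 0.3586i))
(|001⟩, |101⟩): (a, b) = (-0.8358, 0) → (-0.591, -0.591)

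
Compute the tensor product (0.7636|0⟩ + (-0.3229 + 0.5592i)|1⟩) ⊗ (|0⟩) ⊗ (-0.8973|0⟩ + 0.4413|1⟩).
-0.6852|000⟩ + 0.337|001⟩ + (0.2897 - 0.5018i)|100⟩ + (-0.1425 + 0.2468i)|101⟩

amp(|b₁b₂…⟩) = product of the factor amplitudes for bits b₁, b₂, …; only kets whose every factor amplitude is nonzero survive.
|000⟩: (0.7636)(1)(-0.8973) = -0.6852
|001⟩: (0.7636)(1)(0.4413) = 0.337
|100⟩: (-0.3229 + 0.5592i)(1)(-0.8973) = (0.2897 - 0.5018i)
|101⟩: (-0.3229 + 0.5592i)(1)(0.4413) = (-0.1425 + 0.2468i)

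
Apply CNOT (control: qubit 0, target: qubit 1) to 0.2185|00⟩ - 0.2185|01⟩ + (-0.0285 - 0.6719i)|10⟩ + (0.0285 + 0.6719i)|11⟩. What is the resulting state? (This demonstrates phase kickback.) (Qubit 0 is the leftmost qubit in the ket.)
0.2185|00⟩ - 0.2185|01⟩ + (0.0285 + 0.6719i)|10⟩ + (-0.0285 - 0.6719i)|11⟩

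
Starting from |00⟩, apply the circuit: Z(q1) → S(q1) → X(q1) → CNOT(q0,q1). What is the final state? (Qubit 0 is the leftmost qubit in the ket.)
|01⟩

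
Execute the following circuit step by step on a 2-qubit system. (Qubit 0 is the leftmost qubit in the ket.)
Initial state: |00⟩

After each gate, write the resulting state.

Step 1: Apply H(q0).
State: 1/√2|00⟩ + 1/√2|10⟩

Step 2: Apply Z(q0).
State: 1/√2|00⟩ - 1/√2|10⟩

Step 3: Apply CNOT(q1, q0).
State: 1/√2|00⟩ - 1/√2|10⟩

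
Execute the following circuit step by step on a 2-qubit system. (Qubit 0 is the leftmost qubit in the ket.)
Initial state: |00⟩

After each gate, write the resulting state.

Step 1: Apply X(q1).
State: |01⟩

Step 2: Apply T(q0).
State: |01⟩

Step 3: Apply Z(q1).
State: -|01⟩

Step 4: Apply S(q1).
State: -i|01⟩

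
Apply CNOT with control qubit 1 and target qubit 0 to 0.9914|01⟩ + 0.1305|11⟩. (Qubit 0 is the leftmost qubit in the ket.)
0.1305|01⟩ + 0.9914|11⟩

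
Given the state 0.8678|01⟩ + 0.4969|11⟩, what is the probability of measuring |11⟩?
0.2469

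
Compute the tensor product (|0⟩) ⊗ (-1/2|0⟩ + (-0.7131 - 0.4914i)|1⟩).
-1/2|00⟩ + (-0.7131 - 0.4914i)|01⟩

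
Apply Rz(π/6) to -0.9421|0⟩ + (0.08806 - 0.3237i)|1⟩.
(-0.91 + 0.2438i)|0⟩ + (0.1688 - 0.2899i)|1⟩

Rz(π/6) = [[e^(−iθ/2), 0], [0, e^(iθ/2)]] with e^(±iθ/2) = cos(θ/2) ± i·sin(θ/2); θ = π/6, cos(θ/2) ≈ 0.965926, sin(θ/2) ≈ 0.258819.
With a = amp(|0⟩) = -0.9421 and b = amp(|1⟩) = (0.08806 - 0.3237i):
new amp(|0⟩) = (0.965926 - 0.258819i)·a = (-0.91 + 0.2438i)
new amp(|1⟩) = (0.965926 + 0.258819i)·b = (0.1688 - 0.2899i)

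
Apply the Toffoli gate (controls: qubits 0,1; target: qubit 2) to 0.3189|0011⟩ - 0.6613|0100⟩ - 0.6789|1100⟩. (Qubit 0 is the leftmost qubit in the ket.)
0.3189|0011⟩ - 0.6613|0100⟩ - 0.6789|1110⟩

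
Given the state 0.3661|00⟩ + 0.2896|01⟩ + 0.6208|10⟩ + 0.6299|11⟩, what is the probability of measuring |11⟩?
0.3968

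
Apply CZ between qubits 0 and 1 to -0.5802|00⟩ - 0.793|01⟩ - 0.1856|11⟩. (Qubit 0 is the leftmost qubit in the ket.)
-0.5802|00⟩ - 0.793|01⟩ + 0.1856|11⟩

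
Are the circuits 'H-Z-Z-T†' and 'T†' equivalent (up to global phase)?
No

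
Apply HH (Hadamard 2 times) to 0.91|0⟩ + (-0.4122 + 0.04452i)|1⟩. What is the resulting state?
0.91|0⟩ + (-0.4122 + 0.04452i)|1⟩

H² = I, so an even number of Hadamards cancels: H^2 = I and the state is unchanged.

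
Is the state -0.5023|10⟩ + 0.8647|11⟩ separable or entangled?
Separable

Writing the state as a|00⟩ + b|01⟩ + c|10⟩ + d|11⟩, it is a product state iff ad − bc = 0.
Here (a, b, c, d) = (0, 0, -0.5023, 0.8647): ad − bc = (0)(0.8647) − (0)(-0.5023) = 0, so the state is separable.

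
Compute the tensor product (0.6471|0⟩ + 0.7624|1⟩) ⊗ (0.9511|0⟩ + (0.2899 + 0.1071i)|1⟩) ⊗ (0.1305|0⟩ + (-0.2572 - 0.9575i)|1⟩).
0.08032|000⟩ + (-0.1583 - 0.5893i)|001⟩ + (0.02448 + 0.009044i)|010⟩ + (0.01811 - 0.1974i)|011⟩ + 0.09463|100⟩ + (-0.1865 - 0.6943i)|101⟩ + (0.02884 + 0.01066i)|110⟩ + (0.02134 - 0.2326i)|111⟩

amp(|b₁b₂…⟩) = product of the factor amplitudes for bits b₁, b₂, …; only kets whose every factor amplitude is nonzero survive.
|000⟩: (0.6471)(0.9511)(0.1305) = 0.08032
|001⟩: (0.6471)(0.9511)(-0.2572 - 0.9575i) = (-0.1583 - 0.5893i)
|010⟩: (0.6471)(0.2899 + 0.1071i)(0.1305) = (0.02448 + 0.009044i)
|011⟩: (0.6471)(0.2899 + 0.1071i)(-0.2572 - 0.9575i) = (0.01811 - 0.1974i)
|100⟩: (0.7624)(0.9511)(0.1305) = 0.09463
|101⟩: (0.7624)(0.9511)(-0.2572 - 0.9575i) = (-0.1865 - 0.6943i)
|110⟩: (0.7624)(0.2899 + 0.1071i)(0.1305) = (0.02884 + 0.01066i)
|111⟩: (0.7624)(0.2899 + 0.1071i)(-0.2572 - 0.9575i) = (0.02134 - 0.2326i)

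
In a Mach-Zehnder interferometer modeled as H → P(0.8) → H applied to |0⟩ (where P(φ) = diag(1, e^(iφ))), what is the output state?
(0.8484 + 0.3587i)|0⟩ + (0.1516 - 0.3587i)|1⟩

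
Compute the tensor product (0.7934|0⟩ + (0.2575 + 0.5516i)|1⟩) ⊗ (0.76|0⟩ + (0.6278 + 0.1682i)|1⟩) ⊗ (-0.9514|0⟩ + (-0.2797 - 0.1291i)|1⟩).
-0.5737|000⟩ + (-0.1687 - 0.07785i)|001⟩ + (-0.4739 - 0.127i)|010⟩ + (-0.1221 - 0.1016i)|011⟩ + (-0.1862 - 0.3988i)|100⟩ + (-0.0006165 - 0.1425i)|101⟩ + (-0.06553 - 0.3707i)|110⟩ + (0.03103 - 0.1179i)|111⟩

amp(|b₁b₂…⟩) = product of the factor amplitudes for bits b₁, b₂, …; only kets whose every factor amplitude is nonzero survive.
|000⟩: (0.7934)(0.76)(-0.9514) = -0.5737
|001⟩: (0.7934)(0.76)(-0.2797 - 0.1291i) = (-0.1687 - 0.07785i)
|010⟩: (0.7934)(0.6278 + 0.1682i)(-0.9514) = (-0.4739 - 0.127i)
|011⟩: (0.7934)(0.6278 + 0.1682i)(-0.2797 - 0.1291i) = (-0.1221 - 0.1016i)
|100⟩: (0.2575 + 0.5516i)(0.76)(-0.9514) = (-0.1862 - 0.3988i)
|101⟩: (0.2575 + 0.5516i)(0.76)(-0.2797 - 0.1291i) = (-0.0006165 - 0.1425i)
|110⟩: (0.2575 + 0.5516i)(0.6278 + 0.1682i)(-0.9514) = (-0.06553 - 0.3707i)
|111⟩: (0.2575 + 0.5516i)(0.6278 + 0.1682i)(-0.2797 - 0.1291i) = (0.03103 - 0.1179i)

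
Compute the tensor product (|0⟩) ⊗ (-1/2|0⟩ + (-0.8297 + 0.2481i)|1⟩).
-1/2|00⟩ + (-0.8297 + 0.2481i)|01⟩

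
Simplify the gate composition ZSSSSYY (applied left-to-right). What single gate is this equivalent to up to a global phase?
Z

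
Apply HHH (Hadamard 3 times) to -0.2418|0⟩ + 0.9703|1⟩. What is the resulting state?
0.5151|0⟩ - 0.8571|1⟩

H² = I, so H^3 = H: a single Hadamard. With (a, b) = (-0.2418, 0.9703), H gives ((a + b)/√2, (a − b)/√2) = (0.5151, -0.8571).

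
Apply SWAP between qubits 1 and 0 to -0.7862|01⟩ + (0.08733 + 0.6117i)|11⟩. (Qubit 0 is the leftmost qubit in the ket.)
-0.7862|10⟩ + (0.08733 + 0.6117i)|11⟩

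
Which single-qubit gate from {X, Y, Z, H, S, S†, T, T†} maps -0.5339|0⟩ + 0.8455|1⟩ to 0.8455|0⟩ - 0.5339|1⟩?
X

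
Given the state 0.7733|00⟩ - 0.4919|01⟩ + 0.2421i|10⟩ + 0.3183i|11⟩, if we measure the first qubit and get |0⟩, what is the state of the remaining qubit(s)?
0.8438|0⟩ - 0.5367|1⟩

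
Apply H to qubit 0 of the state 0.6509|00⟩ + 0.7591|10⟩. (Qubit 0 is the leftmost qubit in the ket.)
0.997|00⟩ - 0.07651|10⟩

H on qubit 0 mixes each pair of kets that differ only in qubit 0: amplitudes (a, b) of (|…0…⟩, |…1…⟩) become ((a + b)/√2, (a − b)/√2). Kets absent from the input have amplitude 0.
(|00⟩, |10⟩): (a, b) = (0.6509, 0.7591) → (0.997, -0.07651)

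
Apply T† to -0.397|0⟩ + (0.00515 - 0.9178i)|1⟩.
-0.397|0⟩ + (-0.6453 - 0.6526i)|1⟩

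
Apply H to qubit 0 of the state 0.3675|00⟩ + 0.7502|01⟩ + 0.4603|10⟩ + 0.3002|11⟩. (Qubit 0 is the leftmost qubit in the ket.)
0.5853|00⟩ + 0.7427|01⟩ - 0.06562|10⟩ + 0.3182|11⟩

H on qubit 0 mixes each pair of kets that differ only in qubit 0: amplitudes (a, b) of (|…0…⟩, |…1…⟩) become ((a + b)/√2, (a − b)/√2). Kets absent from the input have amplitude 0.
(|00⟩, |10⟩): (a, b) = (0.3675, 0.4603) → (0.5853, -0.06562)
(|01⟩, |11⟩): (a, b) = (0.7502, 0.3002) → (0.7427, 0.3182)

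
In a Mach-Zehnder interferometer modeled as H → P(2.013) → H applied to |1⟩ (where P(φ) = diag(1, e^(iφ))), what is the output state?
(0.714 - 0.4519i)|0⟩ + (0.286 + 0.4519i)|1⟩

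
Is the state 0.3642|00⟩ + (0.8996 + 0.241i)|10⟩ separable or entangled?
Separable

Writing the state as a|00⟩ + b|01⟩ + c|10⟩ + d|11⟩, it is a product state iff ad − bc = 0.
Here (a, b, c, d) = (0.3642, 0, (0.8996 + 0.241i), 0): ad − bc = (0.3642)(0) − (0)(0.8996 + 0.241i) = 0, so the state is separable.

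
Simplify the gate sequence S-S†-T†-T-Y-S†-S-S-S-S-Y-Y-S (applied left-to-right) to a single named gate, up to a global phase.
Y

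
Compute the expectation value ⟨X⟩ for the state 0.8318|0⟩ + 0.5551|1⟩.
0.9235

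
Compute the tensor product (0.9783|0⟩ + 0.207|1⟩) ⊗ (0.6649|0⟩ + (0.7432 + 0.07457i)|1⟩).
0.6505|00⟩ + (0.7271 + 0.07295i)|01⟩ + 0.1376|10⟩ + (0.1538 + 0.01544i)|11⟩

amp(|b₁b₂…⟩) = product of the factor amplitudes for bits b₁, b₂, …; only kets whose every factor amplitude is nonzero survive.
|00⟩: (0.9783)(0.6649) = 0.6505
|01⟩: (0.9783)(0.7432 + 0.07457i) = (0.7271 + 0.07295i)
|10⟩: (0.207)(0.6649) = 0.1376
|11⟩: (0.207)(0.7432 + 0.07457i) = (0.1538 + 0.01544i)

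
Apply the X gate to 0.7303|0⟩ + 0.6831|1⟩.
0.6831|0⟩ + 0.7303|1⟩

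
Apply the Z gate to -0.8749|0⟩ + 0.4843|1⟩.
-0.8749|0⟩ - 0.4843|1⟩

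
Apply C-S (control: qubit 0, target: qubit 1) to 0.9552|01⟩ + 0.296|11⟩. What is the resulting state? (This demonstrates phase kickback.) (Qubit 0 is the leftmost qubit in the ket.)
0.9552|01⟩ + 0.296i|11⟩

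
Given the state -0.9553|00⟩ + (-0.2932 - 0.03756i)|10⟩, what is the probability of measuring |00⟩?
0.9126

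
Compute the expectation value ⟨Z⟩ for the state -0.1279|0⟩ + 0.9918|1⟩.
-0.9673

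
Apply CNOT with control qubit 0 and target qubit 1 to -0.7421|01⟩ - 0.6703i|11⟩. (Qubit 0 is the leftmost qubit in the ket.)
-0.7421|01⟩ - 0.6703i|10⟩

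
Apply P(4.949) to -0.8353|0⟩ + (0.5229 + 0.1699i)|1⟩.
-0.8353|0⟩ + (0.2877 - 0.4685i)|1⟩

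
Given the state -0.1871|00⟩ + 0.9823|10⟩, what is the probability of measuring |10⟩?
0.9649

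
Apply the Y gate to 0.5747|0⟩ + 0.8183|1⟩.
-0.8183i|0⟩ + 0.5747i|1⟩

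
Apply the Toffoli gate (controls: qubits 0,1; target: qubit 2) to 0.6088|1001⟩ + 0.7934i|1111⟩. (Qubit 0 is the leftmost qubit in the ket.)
0.6088|1001⟩ + 0.7934i|1101⟩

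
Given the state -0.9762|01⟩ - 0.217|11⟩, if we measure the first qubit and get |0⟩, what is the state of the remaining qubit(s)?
-|1⟩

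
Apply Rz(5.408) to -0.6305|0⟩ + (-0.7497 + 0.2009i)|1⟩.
(0.5711 + 0.2672i)|0⟩ + (0.5939 - 0.4997i)|1⟩

Rz(5.408) = [[e^(−iθ/2), 0], [0, e^(iθ/2)]] with e^(±iθ/2) = cos(θ/2) ± i·sin(θ/2); θ = 5.408, cos(θ/2) ≈ -0.905774, sin(θ/2) ≈ 0.42376.
With a = amp(|0⟩) = -0.6305 and b = amp(|1⟩) = (-0.7497 + 0.2009i):
new amp(|0⟩) = (-0.905774 - 0.42376i)·a = (0.5711 + 0.2672i)
new amp(|1⟩) = (-0.905774 + 0.42376i)·b = (0.5939 - 0.4997i)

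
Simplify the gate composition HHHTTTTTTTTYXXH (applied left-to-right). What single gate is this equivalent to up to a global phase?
Y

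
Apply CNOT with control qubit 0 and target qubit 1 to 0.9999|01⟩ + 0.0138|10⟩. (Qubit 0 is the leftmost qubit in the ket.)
0.9999|01⟩ + 0.0138|11⟩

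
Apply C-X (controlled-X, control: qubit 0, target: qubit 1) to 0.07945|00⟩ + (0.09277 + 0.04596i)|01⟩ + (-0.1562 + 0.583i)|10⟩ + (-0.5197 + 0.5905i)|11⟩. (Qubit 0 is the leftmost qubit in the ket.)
0.07945|00⟩ + (0.09277 + 0.04596i)|01⟩ + (-0.5197 + 0.5905i)|10⟩ + (-0.1562 + 0.583i)|11⟩

C-X leaves the control-|0⟩ kets |00⟩, |01⟩ unchanged and applies X to qubit 1 on the control-|1⟩ pair (|10⟩, |11⟩).
X = [[0, 1], [1, 0]].
With a = amp(|10⟩) = (-0.1562 + 0.583i) and b = amp(|11⟩) = (-0.5197 + 0.5905i):
new amp(|10⟩) = (1)·b = (-0.5197 + 0.5905i)
new amp(|11⟩) = (1)·a = (-0.1562 + 0.583i)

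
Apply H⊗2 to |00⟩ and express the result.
1/2|00⟩ + 1/2|01⟩ + 1/2|10⟩ + 1/2|11⟩

H⊗2 gives amp(|y⟩) = (1/2) Σ_x (−1)^(x·y) amp(|x⟩), where x·y is the number of positions in which both x and y have a 1.
|00⟩: (1)/2 = 1/2
|01⟩: (1)/2 = 1/2
|10⟩: (1)/2 = 1/2
|11⟩: (1)/2 = 1/2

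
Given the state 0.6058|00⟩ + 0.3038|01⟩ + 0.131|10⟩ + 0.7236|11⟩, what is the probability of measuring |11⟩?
0.5236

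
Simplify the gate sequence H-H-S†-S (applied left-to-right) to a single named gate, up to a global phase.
I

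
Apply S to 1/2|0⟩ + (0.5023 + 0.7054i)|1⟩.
1/2|0⟩ + (-0.7054 + 0.5023i)|1⟩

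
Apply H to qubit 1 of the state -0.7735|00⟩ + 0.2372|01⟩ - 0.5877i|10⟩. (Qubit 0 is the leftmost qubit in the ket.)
-0.3792|00⟩ - 0.7147|01⟩ - 0.4156i|10⟩ - 0.4156i|11⟩

H on qubit 1 mixes each pair of kets that differ only in qubit 1: amplitudes (a, b) of (|…0…⟩, |…1…⟩) become ((a + b)/√2, (a − b)/√2). Kets absent from the input have amplitude 0.
(|00⟩, |01⟩): (a, b) = (-0.7735, 0.2372) → (-0.3792, -0.7147)
(|10⟩, |11⟩): (a, b) = (-0.5877i, 0) → (-0.4156i, -0.4156i)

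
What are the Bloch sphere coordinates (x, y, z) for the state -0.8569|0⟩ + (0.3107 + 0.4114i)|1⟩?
(-0.5325, -0.7051, 0.4685)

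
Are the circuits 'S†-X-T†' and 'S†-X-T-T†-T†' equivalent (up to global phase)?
Yes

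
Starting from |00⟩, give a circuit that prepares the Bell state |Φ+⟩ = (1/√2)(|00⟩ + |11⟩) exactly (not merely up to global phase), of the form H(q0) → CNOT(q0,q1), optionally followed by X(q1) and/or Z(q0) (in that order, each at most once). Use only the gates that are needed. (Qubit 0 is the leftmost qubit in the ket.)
H(q0) → CNOT(q0,q1)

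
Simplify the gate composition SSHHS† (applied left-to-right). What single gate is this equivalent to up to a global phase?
S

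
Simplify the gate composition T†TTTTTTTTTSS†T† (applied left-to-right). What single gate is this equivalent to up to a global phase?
T†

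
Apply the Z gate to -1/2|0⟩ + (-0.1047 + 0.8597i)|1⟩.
-1/2|0⟩ + (0.1047 - 0.8597i)|1⟩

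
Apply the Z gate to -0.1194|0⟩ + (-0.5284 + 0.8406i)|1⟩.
-0.1194|0⟩ + (0.5284 - 0.8406i)|1⟩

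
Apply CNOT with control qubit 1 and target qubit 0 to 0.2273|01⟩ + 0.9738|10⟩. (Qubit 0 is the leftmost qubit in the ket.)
0.9738|10⟩ + 0.2273|11⟩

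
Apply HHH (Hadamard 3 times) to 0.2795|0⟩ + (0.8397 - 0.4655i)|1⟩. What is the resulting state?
(0.7914 - 0.3292i)|0⟩ + (-0.3961 + 0.3292i)|1⟩

H² = I, so H^3 = H: a single Hadamard. With (a, b) = (0.2795, (0.8397 - 0.4655i)), H gives ((a + b)/√2, (a − b)/√2) = ((0.7914 - 0.3292i), (-0.3961 + 0.3292i)).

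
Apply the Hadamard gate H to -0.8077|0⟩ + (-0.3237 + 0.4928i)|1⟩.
(-0.8 + 0.3485i)|0⟩ + (-0.3422 - 0.3485i)|1⟩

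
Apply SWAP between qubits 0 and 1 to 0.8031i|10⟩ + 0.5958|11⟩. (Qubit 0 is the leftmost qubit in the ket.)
0.8031i|01⟩ + 0.5958|11⟩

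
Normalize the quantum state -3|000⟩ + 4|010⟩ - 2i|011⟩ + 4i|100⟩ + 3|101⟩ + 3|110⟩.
-1/√7|000⟩ + 0.504|010⟩ - 0.252i|011⟩ + 0.504i|100⟩ + 1/√7|101⟩ + 1/√7|110⟩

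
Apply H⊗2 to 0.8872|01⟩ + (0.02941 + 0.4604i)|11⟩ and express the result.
(0.4583 + 0.2302i)|00⟩ + (-0.4583 - 0.2302i)|01⟩ + (0.4289 - 0.2302i)|10⟩ + (-0.4289 + 0.2302i)|11⟩

H⊗2 gives amp(|y⟩) = (1/2) Σ_x (−1)^(x·y) amp(|x⟩), where x·y is the number of positions in which both x and y have a 1.
|00⟩: (0.8872 + (0.02941 + 0.4604i))/2 = (0.4583 + 0.2302i)
|01⟩: (-0.8872 - (0.02941 + 0.4604i))/2 = (-0.4583 - 0.2302i)
|10⟩: (0.8872 - (0.02941 + 0.4604i))/2 = (0.4289 - 0.2302i)
|11⟩: (-0.8872 + (0.02941 + 0.4604i))/2 = (-0.4289 + 0.2302i)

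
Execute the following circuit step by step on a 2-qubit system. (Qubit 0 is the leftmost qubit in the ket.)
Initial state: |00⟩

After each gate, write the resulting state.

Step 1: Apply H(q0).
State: 1/√2|00⟩ + 1/√2|10⟩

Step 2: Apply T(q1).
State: 1/√2|00⟩ + 1/√2|10⟩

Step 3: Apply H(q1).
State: 1/2|00⟩ + 1/2|01⟩ + 1/2|10⟩ + 1/2|11⟩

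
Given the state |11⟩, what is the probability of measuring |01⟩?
0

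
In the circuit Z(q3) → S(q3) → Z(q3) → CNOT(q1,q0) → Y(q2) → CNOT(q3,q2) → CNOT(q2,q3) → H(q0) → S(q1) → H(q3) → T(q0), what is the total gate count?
11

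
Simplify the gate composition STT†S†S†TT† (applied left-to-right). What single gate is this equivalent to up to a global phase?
S†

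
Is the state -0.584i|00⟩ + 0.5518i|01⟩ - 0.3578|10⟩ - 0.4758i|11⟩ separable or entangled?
Entangled

Writing the state as a|00⟩ + b|01⟩ + c|10⟩ + d|11⟩, it is a product state iff ad − bc = 0.
Here (a, b, c, d) = (-0.584i, 0.5518i, -0.3578, -0.4758i): ad − bc = (-0.584i)(-0.4758i) − (0.5518i)(-0.3578) = (-0.2779 + 0.1974i) ≠ 0, so the state is entangled.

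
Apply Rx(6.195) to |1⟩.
-0.04408i|0⟩ - 0.999|1⟩

Rx(6.195) = [[cos(θ/2), −i·sin(θ/2)], [−i·sin(θ/2), cos(θ/2)]]; θ = 6.195, cos(θ/2) ≈ -0.999028, sin(θ/2) ≈ 0.0440784.
With a = amp(|0⟩) = 0 and b = amp(|1⟩) = 1:
new amp(|0⟩) = (-0.999028)·a + (-0.0440784i)·b = -0.04408i
new amp(|1⟩) = (-0.0440784i)·a + (-0.999028)·b = -0.999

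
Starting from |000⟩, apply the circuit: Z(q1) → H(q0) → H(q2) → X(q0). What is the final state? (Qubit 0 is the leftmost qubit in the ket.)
1/2|000⟩ + 1/2|001⟩ + 1/2|100⟩ + 1/2|101⟩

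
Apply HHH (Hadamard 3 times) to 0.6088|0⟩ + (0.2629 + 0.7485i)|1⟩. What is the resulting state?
(0.6164 + 0.5293i)|0⟩ + (0.2446 - 0.5293i)|1⟩

H² = I, so H^3 = H: a single Hadamard. With (a, b) = (0.6088, (0.2629 + 0.7485i)), H gives ((a + b)/√2, (a − b)/√2) = ((0.6164 + 0.5293i), (0.2446 - 0.5293i)).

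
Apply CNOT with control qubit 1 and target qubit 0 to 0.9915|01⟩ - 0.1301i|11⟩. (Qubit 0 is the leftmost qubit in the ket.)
-0.1301i|01⟩ + 0.9915|11⟩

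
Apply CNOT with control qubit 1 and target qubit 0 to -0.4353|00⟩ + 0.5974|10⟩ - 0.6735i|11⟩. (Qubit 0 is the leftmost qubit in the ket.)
-0.4353|00⟩ - 0.6735i|01⟩ + 0.5974|10⟩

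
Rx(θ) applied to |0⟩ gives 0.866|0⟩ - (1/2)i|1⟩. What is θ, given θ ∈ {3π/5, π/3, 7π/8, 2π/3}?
π/3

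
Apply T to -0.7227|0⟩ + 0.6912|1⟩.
-0.7227|0⟩ + (0.4888 + 0.4888i)|1⟩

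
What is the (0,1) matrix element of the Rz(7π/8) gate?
0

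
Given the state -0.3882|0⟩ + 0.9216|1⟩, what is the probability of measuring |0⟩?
0.1507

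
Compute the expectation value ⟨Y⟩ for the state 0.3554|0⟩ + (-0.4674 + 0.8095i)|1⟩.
0.5754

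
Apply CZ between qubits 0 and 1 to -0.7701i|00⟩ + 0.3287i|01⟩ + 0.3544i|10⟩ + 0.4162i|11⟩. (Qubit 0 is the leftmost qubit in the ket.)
-0.7701i|00⟩ + 0.3287i|01⟩ + 0.3544i|10⟩ - 0.4162i|11⟩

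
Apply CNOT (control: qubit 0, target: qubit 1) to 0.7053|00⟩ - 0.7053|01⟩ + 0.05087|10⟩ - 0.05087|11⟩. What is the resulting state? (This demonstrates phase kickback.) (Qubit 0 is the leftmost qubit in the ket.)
0.7053|00⟩ - 0.7053|01⟩ - 0.05087|10⟩ + 0.05087|11⟩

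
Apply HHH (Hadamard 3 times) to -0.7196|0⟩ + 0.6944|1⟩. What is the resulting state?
-0.01782|0⟩ - 0.9998|1⟩

H² = I, so H^3 = H: a single Hadamard. With (a, b) = (-0.7196, 0.6944), H gives ((a + b)/√2, (a − b)/√2) = (-0.01782, -0.9998).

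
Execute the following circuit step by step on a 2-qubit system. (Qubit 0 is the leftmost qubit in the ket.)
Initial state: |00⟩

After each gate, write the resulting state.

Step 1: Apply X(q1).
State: |01⟩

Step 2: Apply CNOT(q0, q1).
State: |01⟩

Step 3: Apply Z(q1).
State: -|01⟩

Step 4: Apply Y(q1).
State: i|00⟩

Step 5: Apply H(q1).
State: (1/√2)i|00⟩ + (1/√2)i|01⟩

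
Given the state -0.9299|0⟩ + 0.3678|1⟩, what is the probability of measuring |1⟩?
0.1353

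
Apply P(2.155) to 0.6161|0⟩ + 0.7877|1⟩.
0.6161|0⟩ + (-0.4344 + 0.6571i)|1⟩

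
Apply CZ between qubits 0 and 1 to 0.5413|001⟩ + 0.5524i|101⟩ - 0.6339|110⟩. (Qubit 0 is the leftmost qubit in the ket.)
0.5413|001⟩ + 0.5524i|101⟩ + 0.6339|110⟩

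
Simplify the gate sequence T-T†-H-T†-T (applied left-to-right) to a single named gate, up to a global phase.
H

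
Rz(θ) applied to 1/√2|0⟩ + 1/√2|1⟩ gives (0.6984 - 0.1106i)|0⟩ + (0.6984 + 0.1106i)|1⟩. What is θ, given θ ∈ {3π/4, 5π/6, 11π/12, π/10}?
π/10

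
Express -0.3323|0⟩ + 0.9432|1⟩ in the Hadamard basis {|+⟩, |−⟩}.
0.432|+⟩ - 0.9019|−⟩

With |ψ⟩ = α|0⟩ + β|1⟩, the Hadamard-basis coefficients are ⟨+|ψ⟩ = (α + β)/√2 and ⟨−|ψ⟩ = (α − β)/√2.
Here α = -0.3323, β = 0.9432: (α + β)/√2 = 0.432, (α − β)/√2 = -0.9019.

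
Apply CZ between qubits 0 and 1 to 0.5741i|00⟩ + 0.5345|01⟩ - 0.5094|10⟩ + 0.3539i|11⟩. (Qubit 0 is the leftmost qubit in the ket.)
0.5741i|00⟩ + 0.5345|01⟩ - 0.5094|10⟩ - 0.3539i|11⟩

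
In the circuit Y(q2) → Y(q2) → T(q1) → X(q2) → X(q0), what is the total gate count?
5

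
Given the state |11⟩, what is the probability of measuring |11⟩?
1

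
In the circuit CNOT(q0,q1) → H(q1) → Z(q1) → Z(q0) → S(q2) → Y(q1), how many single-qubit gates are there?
5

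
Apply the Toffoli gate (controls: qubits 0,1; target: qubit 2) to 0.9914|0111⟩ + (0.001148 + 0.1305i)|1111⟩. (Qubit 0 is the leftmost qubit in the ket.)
0.9914|0111⟩ + (0.001148 + 0.1305i)|1101⟩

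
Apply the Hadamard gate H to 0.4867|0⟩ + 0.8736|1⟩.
0.9619|0⟩ - 0.2736|1⟩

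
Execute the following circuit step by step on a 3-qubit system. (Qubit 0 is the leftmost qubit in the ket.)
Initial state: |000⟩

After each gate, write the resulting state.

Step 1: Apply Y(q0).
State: i|100⟩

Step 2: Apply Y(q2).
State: -|101⟩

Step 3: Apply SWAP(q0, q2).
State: -|101⟩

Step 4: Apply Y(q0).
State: i|001⟩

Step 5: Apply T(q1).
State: i|001⟩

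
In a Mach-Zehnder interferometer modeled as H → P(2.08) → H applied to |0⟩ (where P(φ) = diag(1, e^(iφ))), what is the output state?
(0.2563 + 0.4366i)|0⟩ + (0.7437 - 0.4366i)|1⟩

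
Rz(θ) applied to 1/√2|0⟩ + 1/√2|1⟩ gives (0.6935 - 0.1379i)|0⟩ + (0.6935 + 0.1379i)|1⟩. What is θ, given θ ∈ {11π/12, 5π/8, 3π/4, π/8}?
π/8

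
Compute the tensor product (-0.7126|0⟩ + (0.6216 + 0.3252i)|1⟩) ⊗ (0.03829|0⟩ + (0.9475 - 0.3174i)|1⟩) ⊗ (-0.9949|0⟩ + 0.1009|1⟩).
0.02715|000⟩ - 0.002753|001⟩ + (0.6717 - 0.225i)|010⟩ + (-0.06813 + 0.02282i)|011⟩ + (-0.02368 - 0.01239i)|100⟩ + (0.002402 + 0.001256i)|101⟩ + (-0.6887 - 0.1103i)|110⟩ + (0.06984 + 0.01118i)|111⟩

amp(|b₁b₂…⟩) = product of the factor amplitudes for bits b₁, b₂, …; only kets whose every factor amplitude is nonzero survive.
|000⟩: (-0.7126)(0.03829)(-0.9949) = 0.02715
|001⟩: (-0.7126)(0.03829)(0.1009) = -0.002753
|010⟩: (-0.7126)(0.9475 - 0.3174i)(-0.9949) = (0.6717 - 0.225i)
|011⟩: (-0.7126)(0.9475 - 0.3174i)(0.1009) = (-0.06813 + 0.02282i)
|100⟩: (0.6216 + 0.3252i)(0.03829)(-0.9949) = (-0.02368 - 0.01239i)
|101⟩: (0.6216 + 0.3252i)(0.03829)(0.1009) = (0.002402 + 0.001256i)
|110⟩: (0.6216 + 0.3252i)(0.9475 - 0.3174i)(-0.9949) = (-0.6887 - 0.1103i)
|111⟩: (0.6216 + 0.3252i)(0.9475 - 0.3174i)(0.1009) = (0.06984 + 0.01118i)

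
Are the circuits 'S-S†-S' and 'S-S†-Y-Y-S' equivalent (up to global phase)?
Yes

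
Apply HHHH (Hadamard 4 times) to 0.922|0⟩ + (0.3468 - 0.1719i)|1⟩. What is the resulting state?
0.922|0⟩ + (0.3468 - 0.1719i)|1⟩

H² = I, so an even number of Hadamards cancels: H^4 = I and the state is unchanged.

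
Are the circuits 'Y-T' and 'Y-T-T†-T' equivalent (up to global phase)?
Yes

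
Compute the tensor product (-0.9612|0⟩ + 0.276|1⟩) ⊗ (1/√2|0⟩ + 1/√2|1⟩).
-0.6797|00⟩ - 0.6797|01⟩ + 0.1952|10⟩ + 0.1952|11⟩

amp(|b₁b₂…⟩) = product of the factor amplitudes for bits b₁, b₂, …; only kets whose every factor amplitude is nonzero survive.
|00⟩: (-0.9612)(1/√2) = -0.6797
|01⟩: (-0.9612)(1/√2) = -0.6797
|10⟩: (0.276)(1/√2) = 0.1952
|11⟩: (0.276)(1/√2) = 0.1952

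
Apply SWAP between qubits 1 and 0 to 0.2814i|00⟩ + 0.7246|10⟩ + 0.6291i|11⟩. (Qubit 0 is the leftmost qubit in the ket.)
0.2814i|00⟩ + 0.7246|01⟩ + 0.6291i|11⟩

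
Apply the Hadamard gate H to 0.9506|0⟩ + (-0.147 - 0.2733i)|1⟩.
(0.5682 - 0.1933i)|0⟩ + (0.7761 + 0.1933i)|1⟩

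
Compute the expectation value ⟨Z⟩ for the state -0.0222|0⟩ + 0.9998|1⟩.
-0.9991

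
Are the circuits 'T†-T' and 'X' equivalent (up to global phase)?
No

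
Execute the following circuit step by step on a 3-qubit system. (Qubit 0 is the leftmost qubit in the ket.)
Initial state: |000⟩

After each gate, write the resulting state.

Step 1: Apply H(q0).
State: 1/√2|000⟩ + 1/√2|100⟩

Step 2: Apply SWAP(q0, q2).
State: 1/√2|000⟩ + 1/√2|001⟩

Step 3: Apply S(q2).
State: 1/√2|000⟩ + (1/√2)i|001⟩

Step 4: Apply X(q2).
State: (1/√2)i|000⟩ + 1/√2|001⟩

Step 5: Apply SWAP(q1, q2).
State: (1/√2)i|000⟩ + 1/√2|010⟩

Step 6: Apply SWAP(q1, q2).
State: (1/√2)i|000⟩ + 1/√2|001⟩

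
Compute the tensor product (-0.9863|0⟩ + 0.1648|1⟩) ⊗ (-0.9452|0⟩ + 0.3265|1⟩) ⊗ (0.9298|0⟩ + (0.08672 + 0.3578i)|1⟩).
0.8668|000⟩ + (0.08084 + 0.3336i)|001⟩ - 0.2994|010⟩ + (-0.02793 - 0.1152i)|011⟩ - 0.1448|100⟩ + (-0.01351 - 0.05573i)|101⟩ + 0.05003|110⟩ + (0.004666 + 0.01925i)|111⟩

amp(|b₁b₂…⟩) = product of the factor amplitudes for bits b₁, b₂, …; only kets whose every factor amplitude is nonzero survive.
|000⟩: (-0.9863)(-0.9452)(0.9298) = 0.8668
|001⟩: (-0.9863)(-0.9452)(0.08672 + 0.3578i) = (0.08084 + 0.3336i)
|010⟩: (-0.9863)(0.3265)(0.9298) = -0.2994
|011⟩: (-0.9863)(0.3265)(0.08672 + 0.3578i) = (-0.02793 - 0.1152i)
|100⟩: (0.1648)(-0.9452)(0.9298) = -0.1448
|101⟩: (0.1648)(-0.9452)(0.08672 + 0.3578i) = (-0.01351 - 0.05573i)
|110⟩: (0.1648)(0.3265)(0.9298) = 0.05003
|111⟩: (0.1648)(0.3265)(0.08672 + 0.3578i) = (0.004666 + 0.01925i)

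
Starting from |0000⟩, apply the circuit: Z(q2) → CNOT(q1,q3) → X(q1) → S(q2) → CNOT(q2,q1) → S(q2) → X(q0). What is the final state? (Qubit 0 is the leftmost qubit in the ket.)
|1100⟩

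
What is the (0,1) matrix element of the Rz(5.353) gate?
0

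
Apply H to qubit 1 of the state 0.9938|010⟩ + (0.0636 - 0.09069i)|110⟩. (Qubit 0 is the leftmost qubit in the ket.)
0.7027|000⟩ - 0.7027|010⟩ + (0.04497 - 0.06413i)|100⟩ + (-0.04497 + 0.06413i)|110⟩

H on qubit 1 mixes each pair of kets that differ only in qubit 1: amplitudes (a, b) of (|…0…⟩, |…1…⟩) become ((a + b)/√2, (a − b)/√2). Kets absent from the input have amplitude 0.
(|000⟩, |010⟩): (a, b) = (0, 0.9938) → (0.7027, -0.7027)
(|100⟩, |110⟩): (a, b) = (0, (0.0636 - 0.09069i)) → ((0.04497 - 0.06413i), (-0.04497 + 0.06413i))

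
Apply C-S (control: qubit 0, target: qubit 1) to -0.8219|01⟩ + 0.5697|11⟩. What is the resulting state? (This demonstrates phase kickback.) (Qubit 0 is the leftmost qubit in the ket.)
-0.8219|01⟩ + 0.5697i|11⟩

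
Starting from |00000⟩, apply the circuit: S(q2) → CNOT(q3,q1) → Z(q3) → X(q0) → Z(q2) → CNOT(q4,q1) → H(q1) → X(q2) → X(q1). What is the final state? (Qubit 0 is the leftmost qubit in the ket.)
1/√2|10100⟩ + 1/√2|11100⟩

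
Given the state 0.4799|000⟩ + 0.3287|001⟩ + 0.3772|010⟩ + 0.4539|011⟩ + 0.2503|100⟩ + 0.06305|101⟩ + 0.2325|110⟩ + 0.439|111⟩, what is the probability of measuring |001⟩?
0.108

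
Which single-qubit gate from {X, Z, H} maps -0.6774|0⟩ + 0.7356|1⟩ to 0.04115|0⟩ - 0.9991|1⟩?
H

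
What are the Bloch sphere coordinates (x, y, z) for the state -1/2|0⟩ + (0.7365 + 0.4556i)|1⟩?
(-0.7365, -0.4556, -0.5)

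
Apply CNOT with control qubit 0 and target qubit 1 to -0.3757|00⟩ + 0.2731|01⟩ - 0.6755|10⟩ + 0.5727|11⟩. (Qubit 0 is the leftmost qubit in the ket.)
-0.3757|00⟩ + 0.2731|01⟩ + 0.5727|10⟩ - 0.6755|11⟩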